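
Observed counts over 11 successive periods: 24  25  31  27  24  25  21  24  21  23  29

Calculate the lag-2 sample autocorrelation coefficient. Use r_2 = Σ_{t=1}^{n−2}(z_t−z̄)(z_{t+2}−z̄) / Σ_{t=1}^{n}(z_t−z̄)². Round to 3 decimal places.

-0.065

Mean z̄ = (24 + 25 + 31 + 27 + 24 + 25 + 21 + 24 + 21 + 23 + 29)/11 = 24.9091
Numerator Σ_{t=1}^{9}(z_t−z̄)(z_{t+2}−z̄) = -6.1983
Denominator Σ(z_t−z̄)² = 94.9091
r_2 = -6.1983 / 94.9091 = -0.065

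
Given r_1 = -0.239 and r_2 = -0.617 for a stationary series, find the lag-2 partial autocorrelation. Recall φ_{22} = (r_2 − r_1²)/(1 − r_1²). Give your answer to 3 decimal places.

-0.715

φ_{22} = (r_2 − r_1²) / (1 − r_1²)
r_1² = (-0.239)² = 0.057121
Numerator = -0.617 − 0.0571 = -0.6741; denominator = 1 − 0.0571 = 0.9429
φ_{22} = -0.6741 / 0.9429 = -0.715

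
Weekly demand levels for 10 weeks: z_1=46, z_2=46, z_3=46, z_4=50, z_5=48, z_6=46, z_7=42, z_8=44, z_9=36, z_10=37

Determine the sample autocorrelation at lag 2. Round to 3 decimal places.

0.231

Mean z̄ = (46 + 46 + 46 + 50 + 48 + 46 + 42 + 44 + 36 + 37)/10 = 44.1000
Numerator Σ_{t=1}^{8}(z_t−z̄)(z_{t+2}−z̄) = 42.7800
Denominator Σ(z_t−z̄)² = 184.9000
r_2 = 42.7800 / 184.9000 = 0.231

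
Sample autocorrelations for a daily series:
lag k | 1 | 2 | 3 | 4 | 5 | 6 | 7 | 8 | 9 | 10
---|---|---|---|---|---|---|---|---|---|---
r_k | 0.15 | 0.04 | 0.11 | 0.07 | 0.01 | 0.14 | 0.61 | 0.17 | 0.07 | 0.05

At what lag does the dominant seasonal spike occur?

7

The largest autocorrelation is r_7 = 0.61; the remaining lags stay at or below 0.17.
The dominant spike at lag 7 indicates a seasonal period of 7.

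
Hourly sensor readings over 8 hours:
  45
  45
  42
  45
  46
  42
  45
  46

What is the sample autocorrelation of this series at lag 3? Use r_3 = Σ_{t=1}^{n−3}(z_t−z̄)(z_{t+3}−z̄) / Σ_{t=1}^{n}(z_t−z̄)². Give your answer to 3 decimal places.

0.542

Mean z̄ = (45 + 45 + 42 + 45 + 46 + 42 + 45 + 46)/8 = 44.5000
Deviations from mean: 0.5000, 0.5000, -2.5000, 0.5000, 1.5000, -2.5000, 0.5000, 1.5000
Σ(z_t−z̄)(z_{t+3}−z̄) = (0.2500) + (0.7500) + (6.2500) + (0.2500) + (2.2500) = 9.7500
Denominator Σ(z_t−z̄)² = 18.0000
r_3 = 9.7500 / 18.0000 = 0.542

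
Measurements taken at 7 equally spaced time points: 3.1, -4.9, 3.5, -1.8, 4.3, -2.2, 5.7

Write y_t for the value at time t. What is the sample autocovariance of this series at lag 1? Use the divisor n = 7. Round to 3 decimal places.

-9.769

Mean ȳ = (3.1 − 4.9 + 3.5 − 1.8 + 4.3 − 2.2 + 5.7)/7 = 1.1000
Deviations: 2.0000, -6.0000, 2.4000, -2.9000, 3.2000, -3.3000, 4.6000
Σ_{t=1}^{6}(y_t−ȳ)(y_{t+1}−ȳ) = -68.3800
γ_1 = -68.3800 / 7 = -9.769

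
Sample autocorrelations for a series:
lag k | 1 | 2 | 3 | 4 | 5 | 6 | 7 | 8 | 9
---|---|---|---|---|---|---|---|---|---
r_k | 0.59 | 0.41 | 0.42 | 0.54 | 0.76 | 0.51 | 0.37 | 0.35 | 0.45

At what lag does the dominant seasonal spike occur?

5

The largest autocorrelation is r_5 = 0.76; the remaining lags stay at or below 0.59. The elevated value at lag 1 (0.59), dropping to 0.41 at lag 2, reflects decaying short-term dependence rather than seasonality.
The dominant spike at lag 5 indicates a seasonal period of 5.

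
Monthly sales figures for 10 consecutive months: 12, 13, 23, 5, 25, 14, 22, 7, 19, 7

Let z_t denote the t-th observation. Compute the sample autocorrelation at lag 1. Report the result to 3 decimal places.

-0.691

Mean z̄ = (12 + 13 + 23 + 5 + 25 + 14 + 22 + 7 + 19 + 7)/10 = 14.7000
Numerator Σ_{t=1}^{9}(z_t−z̄)(z_{t+1}−z̄) = -324.6900
Denominator Σ(z_t−z̄)² = 470.1000
r_1 = -324.6900 / 470.1000 = -0.691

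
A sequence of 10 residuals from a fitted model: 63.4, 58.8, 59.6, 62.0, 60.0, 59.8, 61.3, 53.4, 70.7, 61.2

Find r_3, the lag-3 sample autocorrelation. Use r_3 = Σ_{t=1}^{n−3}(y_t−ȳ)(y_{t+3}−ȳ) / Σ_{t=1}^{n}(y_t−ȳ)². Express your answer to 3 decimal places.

0.016

Mean ȳ = (63.4 + 58.8 + 59.6 + 62.0 + 60.0 + 59.8 + 61.3 + 53.4 + 70.7 + 61.2)/10 = 61.0200
Σ(y_t−ȳ)(y_{t+3}−ȳ) = (2.3324) + (2.2644) + (1.7324) + (0.2744) + (7.7724) + (-11.8096) + (0.0504) = 2.6168
Denominator Σ(y_t−ȳ)² = 167.9760
r_3 = 2.6168 / 167.9760 = 0.016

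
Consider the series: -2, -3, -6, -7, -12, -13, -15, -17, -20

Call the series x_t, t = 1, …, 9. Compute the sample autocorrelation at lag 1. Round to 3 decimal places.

Mean x̄ = (-2 − 3 − 6 − 7 − 12 − 13 − 15 − 17 − 20)/9 = -10.5556
Numerator Σ_{t=1}^{8}(x_t−x̄)(x_{t+1}−x̄) = 214.0247
Denominator Σ(x_t−x̄)² = 322.2222
r_1 = 214.0247 / 322.2222 = 0.664

0.664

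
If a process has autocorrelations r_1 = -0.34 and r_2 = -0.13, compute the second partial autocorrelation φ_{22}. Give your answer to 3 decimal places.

-0.278

φ_{22} = (r_2 − r_1²) / (1 − r_1²)
r_1² = (-0.34)² = 0.1156
Numerator = -0.13 − 0.1156 = -0.2456; denominator = 1 − 0.1156 = 0.8844
φ_{22} = -0.2456 / 0.8844 = -0.278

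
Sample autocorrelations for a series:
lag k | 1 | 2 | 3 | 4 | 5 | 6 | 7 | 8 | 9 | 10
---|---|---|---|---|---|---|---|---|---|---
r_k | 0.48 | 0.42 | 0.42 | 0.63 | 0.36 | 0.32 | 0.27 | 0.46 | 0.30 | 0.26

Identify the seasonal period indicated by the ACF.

The largest autocorrelation is r_4 = 0.63; the remaining lags stay at or below 0.48. The elevated value at lag 1 (0.48), dropping to 0.42 at lag 2, reflects decaying short-term dependence rather than seasonality.
The dominant spike at lag 4 indicates a seasonal period of 4.

4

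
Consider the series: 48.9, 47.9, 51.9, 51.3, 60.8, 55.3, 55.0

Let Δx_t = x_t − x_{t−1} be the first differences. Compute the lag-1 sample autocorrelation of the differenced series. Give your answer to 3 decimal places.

-0.541

First differences Δx: -1.0, 4.0, -0.6, 9.5, -5.5, -0.3
Mean of differences = 1.0167
Numerator Σ(Δx_t−Δx̄)(Δx_{t+1}−Δx̄) = -71.2569
Denominator Σ(Δx_t−Δx̄)² = 131.7483
r_1(Δx) = -71.2569 / 131.7483 = -0.541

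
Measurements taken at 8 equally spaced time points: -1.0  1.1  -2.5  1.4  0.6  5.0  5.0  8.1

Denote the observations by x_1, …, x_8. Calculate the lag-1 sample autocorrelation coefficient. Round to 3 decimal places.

0.386

Mean x̄ = (-1.0 + 1.1 − 2.5 + 1.4 + 0.6 + 5.0 + 5.0 + 8.1)/8 = 2.2125
Deviations from mean: -3.2125, -1.1125, -4.7125, -0.8125, -1.6125, 2.7875, 2.7875, 5.8875
Numerator Σ_{t=1}^{7}(x_t−x̄)(x_{t+1}−x̄) = 33.6423
Denominator Σ(x_t−x̄)² = 87.2288
r_1 = 33.6423 / 87.2288 = 0.386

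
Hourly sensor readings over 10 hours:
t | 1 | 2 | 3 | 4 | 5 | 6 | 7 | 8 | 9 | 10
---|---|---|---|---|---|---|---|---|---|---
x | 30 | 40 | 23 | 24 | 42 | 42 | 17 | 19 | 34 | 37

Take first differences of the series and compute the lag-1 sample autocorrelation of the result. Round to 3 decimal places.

First differences Δx: 10, -17, 1, 18, 0, -25, 2, 15, 3
Mean of differences = 0.7778
Numerator Σ(Δx_t−Δx̄)(Δx_{t+1}−Δx̄) = -139.9383
Denominator Σ(Δx_t−Δx̄)² = 1571.5556
r_1(Δx) = -139.9383 / 1571.5556 = -0.089

-0.089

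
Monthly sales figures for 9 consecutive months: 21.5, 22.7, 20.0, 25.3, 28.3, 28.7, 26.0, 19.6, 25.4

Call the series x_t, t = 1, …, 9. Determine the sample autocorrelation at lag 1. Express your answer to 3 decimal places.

Mean x̄ = (21.5 + 22.7 + 20.0 + 25.3 + 28.3 + 28.7 + 26.0 + 19.6 + 25.4)/9 = 24.1667
Numerator Σ_{t=1}^{8}(x_t−x̄)(x_{t+1}−x̄) = 23.0289
Denominator Σ(x_t−x̄)² = 91.2800
r_1 = 23.0289 / 91.2800 = 0.252

0.252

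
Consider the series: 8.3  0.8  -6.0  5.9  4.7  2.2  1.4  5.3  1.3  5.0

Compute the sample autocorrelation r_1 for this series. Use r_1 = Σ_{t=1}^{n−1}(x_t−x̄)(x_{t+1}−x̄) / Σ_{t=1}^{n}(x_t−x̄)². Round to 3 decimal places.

-0.178

Mean x̄ = (8.3 + 0.8 − 6.0 + 5.9 + 4.7 + 2.2 + 1.4 + 5.3 + 1.3 + 5.0)/10 = 2.8900
Numerator Σ_{t=1}^{9}(x_t−x̄)(x_{t+1}−x̄) = -25.0361
Denominator Σ(x_t−x̄)² = 140.4890
r_1 = -25.0361 / 140.4890 = -0.178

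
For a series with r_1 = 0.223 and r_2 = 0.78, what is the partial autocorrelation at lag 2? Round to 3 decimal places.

0.768

φ_{22} = (r_2 − r_1²) / (1 − r_1²)
r_1² = (0.223)² = 0.049729
Numerator = 0.78 − 0.0497 = 0.7303; denominator = 1 − 0.0497 = 0.9503
φ_{22} = 0.7303 / 0.9503 = 0.768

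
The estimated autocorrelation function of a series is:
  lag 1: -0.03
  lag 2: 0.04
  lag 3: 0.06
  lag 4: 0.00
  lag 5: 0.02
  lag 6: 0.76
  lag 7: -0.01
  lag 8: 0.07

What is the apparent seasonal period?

The largest autocorrelation is r_6 = 0.76; the remaining lags stay at or below 0.07.
The dominant spike at lag 6 indicates a seasonal period of 6.

6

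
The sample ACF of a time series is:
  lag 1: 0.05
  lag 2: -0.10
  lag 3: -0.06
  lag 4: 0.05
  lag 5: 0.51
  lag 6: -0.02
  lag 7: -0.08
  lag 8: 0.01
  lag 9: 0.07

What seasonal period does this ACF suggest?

The largest autocorrelation is r_5 = 0.51; the remaining lags stay at or below 0.07.
The dominant spike at lag 5 indicates a seasonal period of 5.

5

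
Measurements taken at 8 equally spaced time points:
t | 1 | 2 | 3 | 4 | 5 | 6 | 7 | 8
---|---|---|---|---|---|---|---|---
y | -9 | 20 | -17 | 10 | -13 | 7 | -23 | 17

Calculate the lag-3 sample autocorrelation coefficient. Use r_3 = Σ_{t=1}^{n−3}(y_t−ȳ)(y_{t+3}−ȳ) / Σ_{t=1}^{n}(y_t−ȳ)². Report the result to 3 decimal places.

-0.488

Mean ȳ = (-9 + 20 − 17 + 10 − 13 + 7 − 23 + 17)/8 = -1.0000
Deviations from mean: -8.0000, 21.0000, -16.0000, 11.0000, -12.0000, 8.0000, -22.0000, 18.0000
Σ(y_t−ȳ)(y_{t+3}−ȳ) = (-88.0000) + (-252.0000) + (-128.0000) + (-242.0000) + (-216.0000) = -926.0000
Denominator Σ(y_t−ȳ)² = 1898.0000
r_3 = -926.0000 / 1898.0000 = -0.488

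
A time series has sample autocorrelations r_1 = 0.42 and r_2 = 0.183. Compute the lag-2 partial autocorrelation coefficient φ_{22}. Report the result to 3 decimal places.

0.008

φ_{22} = (r_2 − r_1²) / (1 − r_1²)
r_1² = (0.42)² = 0.1764
Numerator = 0.183 − 0.1764 = 0.0066; denominator = 1 − 0.1764 = 0.8236
φ_{22} = 0.0066 / 0.8236 = 0.008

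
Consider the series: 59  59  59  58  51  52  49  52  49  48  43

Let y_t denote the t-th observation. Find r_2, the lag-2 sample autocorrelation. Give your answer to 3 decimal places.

0.402

Mean ȳ = (59 + 59 + 59 + 58 + 51 + 52 + 49 + 52 + 49 + 48 + 43)/11 = 52.6364
Numerator Σ_{t=1}^{9}(y_t−ȳ)(y_{t+2}−ȳ) = 118.3719
Denominator Σ(y_t−ȳ)² = 294.5455
r_2 = 118.3719 / 294.5455 = 0.402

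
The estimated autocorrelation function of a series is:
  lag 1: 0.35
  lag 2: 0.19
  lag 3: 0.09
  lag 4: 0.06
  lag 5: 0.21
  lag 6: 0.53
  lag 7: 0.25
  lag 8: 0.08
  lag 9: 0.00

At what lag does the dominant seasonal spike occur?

6

The largest autocorrelation is r_6 = 0.53; the remaining lags stay at or below 0.35. The elevated value at lag 1 (0.35), dropping to 0.19 at lag 2, reflects decaying short-term dependence rather than seasonality.
The dominant spike at lag 6 indicates a seasonal period of 6.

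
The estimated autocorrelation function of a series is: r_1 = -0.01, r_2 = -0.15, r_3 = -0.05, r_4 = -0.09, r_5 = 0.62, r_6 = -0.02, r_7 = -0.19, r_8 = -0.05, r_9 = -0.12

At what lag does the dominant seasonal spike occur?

5

The largest autocorrelation is r_5 = 0.62; the remaining lags stay at or below -0.01.
The dominant spike at lag 5 indicates a seasonal period of 5.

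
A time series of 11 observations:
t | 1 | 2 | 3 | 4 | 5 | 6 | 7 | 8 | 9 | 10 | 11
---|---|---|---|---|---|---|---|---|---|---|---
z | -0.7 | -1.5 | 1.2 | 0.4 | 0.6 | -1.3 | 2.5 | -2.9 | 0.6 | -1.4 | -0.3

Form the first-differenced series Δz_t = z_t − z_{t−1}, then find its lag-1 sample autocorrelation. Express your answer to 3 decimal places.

First differences Δz: -0.8, 2.7, -0.8, 0.2, -1.9, 3.8, -5.4, 3.5, -2.0, 1.1
Mean of differences = 0.0400
Numerator Σ(Δz_t−Δz̄)(Δz_{t+1}−Δz̄) = -60.7056
Denominator Σ(Δz_t−Δz̄)² = 73.2640
r_1(Δz) = -60.7056 / 73.2640 = -0.829

-0.829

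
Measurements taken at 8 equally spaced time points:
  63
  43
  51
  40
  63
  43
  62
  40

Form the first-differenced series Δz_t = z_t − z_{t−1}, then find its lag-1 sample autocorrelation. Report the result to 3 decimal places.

First differences Δz: -20, 8, -11, 23, -20, 19, -22
Mean of differences = -3.2857
Numerator Σ(Δz_t−Δz̄)(Δz_{t+1}−Δz̄) = -1707.3673
Denominator Σ(Δz_t−Δz̄)² = 2283.4286
r_1(Δz) = -1707.3673 / 2283.4286 = -0.748

-0.748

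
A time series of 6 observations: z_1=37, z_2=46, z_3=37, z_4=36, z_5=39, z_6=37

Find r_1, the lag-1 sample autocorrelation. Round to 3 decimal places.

Mean z̄ = (37 + 46 + 37 + 36 + 39 + 37)/6 = 38.6667
Deviations from mean: -1.6667, 7.3333, -1.6667, -2.6667, 0.3333, -1.6667
Σ(z_t−z̄)(z_{t+1}−z̄) = (-12.2222) + (-12.2222) + (4.4444) + (-0.8889) + (-0.5556) = -21.4444
Denominator Σ(z_t−z̄)² = 69.3333
r_1 = -21.4444 / 69.3333 = -0.309

-0.309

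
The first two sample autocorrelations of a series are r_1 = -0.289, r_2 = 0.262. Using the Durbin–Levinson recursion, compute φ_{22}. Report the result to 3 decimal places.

0.195

φ_{22} = (r_2 − r_1²) / (1 − r_1²)
r_1² = (-0.289)² = 0.083521
Numerator = 0.262 − 0.0835 = 0.1785; denominator = 1 − 0.0835 = 0.9165
φ_{22} = 0.1785 / 0.9165 = 0.195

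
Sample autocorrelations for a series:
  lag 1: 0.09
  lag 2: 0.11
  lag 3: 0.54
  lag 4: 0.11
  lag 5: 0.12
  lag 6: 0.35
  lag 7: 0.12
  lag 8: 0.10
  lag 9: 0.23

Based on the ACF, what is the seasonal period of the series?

3

The largest autocorrelation is r_3 = 0.54, with weaker echoes at lags 6 (0.35) and 9 (0.23); the remaining lags stay at or below 0.12.
The dominant spike at lag 3 indicates a seasonal period of 3.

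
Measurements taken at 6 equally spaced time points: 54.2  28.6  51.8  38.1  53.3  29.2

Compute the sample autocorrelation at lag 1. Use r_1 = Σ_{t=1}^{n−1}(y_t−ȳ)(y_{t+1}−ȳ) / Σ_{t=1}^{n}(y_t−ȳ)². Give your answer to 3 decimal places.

-0.718

Mean ȳ = (54.2 + 28.6 + 51.8 + 38.1 + 53.3 + 29.2)/6 = 42.5333
Deviations from mean: 11.6667, -13.9333, 9.2667, -4.4333, 10.7667, -13.3333
Numerator Σ_{t=1}^{5}(y_t−ȳ)(y_{t+1}−ȳ) = -524.0411
Denominator Σ(y_t−ȳ)² = 729.4733
r_1 = -524.0411 / 729.4733 = -0.718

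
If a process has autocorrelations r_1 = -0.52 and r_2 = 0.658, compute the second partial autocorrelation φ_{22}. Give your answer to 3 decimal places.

φ_{22} = (r_2 − r_1²) / (1 − r_1²)
r_1² = (-0.52)² = 0.2704
Numerator = 0.658 − 0.2704 = 0.3876; denominator = 1 − 0.2704 = 0.7296
φ_{22} = 0.3876 / 0.7296 = 0.531

0.531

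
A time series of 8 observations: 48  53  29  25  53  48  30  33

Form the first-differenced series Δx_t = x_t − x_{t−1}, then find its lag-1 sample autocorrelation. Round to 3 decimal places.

First differences Δx: 5, -24, -4, 28, -5, -18, 3
Mean of differences = -2.1429
Numerator Σ(Δx_t−Δx̄)(Δx_{t+1}−Δx̄) = -293.8776
Denominator Σ(Δx_t−Δx̄)² = 1726.8571
r_1(Δx) = -293.8776 / 1726.8571 = -0.170

-0.170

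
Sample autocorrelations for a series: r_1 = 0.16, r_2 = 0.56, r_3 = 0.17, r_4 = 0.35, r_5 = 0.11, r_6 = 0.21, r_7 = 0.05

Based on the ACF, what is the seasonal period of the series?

2

The largest autocorrelation is r_2 = 0.56, with weaker echoes at lags 4 (0.35) and 6 (0.21); the remaining lags stay at or below 0.17.
The dominant spike at lag 2 indicates a seasonal period of 2.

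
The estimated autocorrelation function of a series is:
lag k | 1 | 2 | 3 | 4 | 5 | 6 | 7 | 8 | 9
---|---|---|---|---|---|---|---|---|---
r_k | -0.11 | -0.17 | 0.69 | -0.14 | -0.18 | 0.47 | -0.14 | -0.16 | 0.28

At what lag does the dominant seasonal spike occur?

3

The largest autocorrelation is r_3 = 0.69, with weaker echoes at lags 6 (0.47) and 9 (0.28); the remaining lags stay at or below -0.11.
The dominant spike at lag 3 indicates a seasonal period of 3.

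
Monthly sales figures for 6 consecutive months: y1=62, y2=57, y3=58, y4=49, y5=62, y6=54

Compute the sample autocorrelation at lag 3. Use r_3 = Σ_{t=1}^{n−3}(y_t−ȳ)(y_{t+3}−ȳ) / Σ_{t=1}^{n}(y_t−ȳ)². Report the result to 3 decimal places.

-0.347

Mean ȳ = (62 + 57 + 58 + 49 + 62 + 54)/6 = 57.0000
Deviations from mean: 5.0000, 0.0000, 1.0000, -8.0000, 5.0000, -3.0000
Σ(y_t−ȳ)(y_{t+3}−ȳ) = (-40.0000) + (0.0000) + (-3.0000) = -43.0000
Denominator Σ(y_t−ȳ)² = 124.0000
r_3 = -43.0000 / 124.0000 = -0.347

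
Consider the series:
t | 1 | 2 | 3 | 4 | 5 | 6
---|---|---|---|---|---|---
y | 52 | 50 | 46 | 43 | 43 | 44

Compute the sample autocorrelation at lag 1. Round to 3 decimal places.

Mean ȳ = (52 + 50 + 46 + 43 + 43 + 44)/6 = 46.3333
Σ(y_t−ȳ)(y_{t+1}−ȳ) = (20.7778) + (-1.2222) + (1.1111) + (11.1111) + (7.7778) = 39.5556
Denominator Σ(y_t−ȳ)² = 73.3333
r_1 = 39.5556 / 73.3333 = 0.539

0.539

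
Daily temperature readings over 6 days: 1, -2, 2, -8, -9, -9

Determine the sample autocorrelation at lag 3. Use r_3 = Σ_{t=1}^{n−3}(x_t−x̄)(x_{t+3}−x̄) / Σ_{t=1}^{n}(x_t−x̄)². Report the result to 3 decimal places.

-0.459

Mean x̄ = (1 − 2 + 2 − 8 − 9 − 9)/6 = -4.1667
Numerator Σ_{t=1}^{3}(x_t−x̄)(x_{t+3}−x̄) = -60.0833
Denominator Σ(x_t−x̄)² = 130.8333
r_3 = -60.0833 / 130.8333 = -0.459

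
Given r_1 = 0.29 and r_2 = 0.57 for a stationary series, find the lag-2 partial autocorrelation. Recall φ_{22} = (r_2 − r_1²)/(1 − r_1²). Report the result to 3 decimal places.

0.531

φ_{22} = (r_2 − r_1²) / (1 − r_1²)
r_1² = (0.29)² = 0.0841
Numerator = 0.57 − 0.0841 = 0.4859; denominator = 1 − 0.0841 = 0.9159
φ_{22} = 0.4859 / 0.9159 = 0.531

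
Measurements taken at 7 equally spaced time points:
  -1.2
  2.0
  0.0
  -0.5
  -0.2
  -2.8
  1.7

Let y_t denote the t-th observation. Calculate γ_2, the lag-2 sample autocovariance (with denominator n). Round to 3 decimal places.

-0.012

Mean ȳ = (-1.2 + 2.0 + 0.0 − 0.5 − 0.2 − 2.8 + 1.7)/7 = -0.1429
Deviations: -1.0571, 2.1429, 0.1429, -0.3571, -0.0571, -2.6571, 1.8429
Σ_{t=1}^{5}(y_t−ȳ)(y_{t+2}−ȳ) = -0.0808
γ_2 = -0.0808 / 7 = -0.012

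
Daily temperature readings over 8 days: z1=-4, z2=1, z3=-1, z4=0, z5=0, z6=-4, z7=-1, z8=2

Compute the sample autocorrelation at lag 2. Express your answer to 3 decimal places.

-0.301

Mean z̄ = (-4 + 1 − 1 + 0 + 0 − 4 − 1 + 2)/8 = -0.8750
Deviations from mean: -3.1250, 1.8750, -0.1250, 0.8750, 0.8750, -3.1250, -0.1250, 2.8750
Numerator Σ_{t=1}^{6}(z_t−z̄)(z_{t+2}−z̄) = -9.9063
Denominator Σ(z_t−z̄)² = 32.8750
r_2 = -9.9063 / 32.8750 = -0.301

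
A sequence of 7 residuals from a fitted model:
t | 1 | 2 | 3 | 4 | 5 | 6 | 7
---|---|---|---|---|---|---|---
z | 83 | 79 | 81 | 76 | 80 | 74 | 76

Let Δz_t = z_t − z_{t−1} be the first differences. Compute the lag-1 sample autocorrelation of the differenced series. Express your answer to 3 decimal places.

First differences Δz: -4, 2, -5, 4, -6, 2
Mean of differences = -1.1667
Numerator Σ(Δz_t−Δz̄)(Δz_{t+1}−Δz̄) = -81.1944
Denominator Σ(Δz_t−Δz̄)² = 92.8333
r_1(Δz) = -81.1944 / 92.8333 = -0.875

-0.875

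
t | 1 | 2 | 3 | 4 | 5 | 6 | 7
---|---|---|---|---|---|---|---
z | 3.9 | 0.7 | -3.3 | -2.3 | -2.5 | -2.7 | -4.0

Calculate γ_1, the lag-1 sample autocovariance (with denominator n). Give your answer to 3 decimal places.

Mean z̄ = (3.9 + 0.7 − 3.3 − 2.3 − 2.5 − 2.7 − 4.0)/7 = -1.4571
Σ_{t=1}^{6}(z_t−z̄)(z_{t+1}−z̄) = 14.4696
γ_1 = 14.4696 / 7 = 2.067

2.067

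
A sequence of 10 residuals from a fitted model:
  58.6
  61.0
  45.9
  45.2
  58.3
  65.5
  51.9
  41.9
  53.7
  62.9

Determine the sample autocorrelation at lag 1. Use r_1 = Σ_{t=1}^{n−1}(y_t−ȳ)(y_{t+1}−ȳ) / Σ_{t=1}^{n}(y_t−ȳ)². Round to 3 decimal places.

Mean ȳ = (58.6 + 61.0 + 45.9 + 45.2 + 58.3 + 65.5 + 51.9 + 41.9 + 53.7 + 62.9)/10 = 54.4900
Numerator Σ_{t=1}^{9}(y_t−ȳ)(y_{t+1}−ȳ) = 64.5839
Denominator Σ(y_t−ȳ)² = 591.6690
r_1 = 64.5839 / 591.6690 = 0.109

0.109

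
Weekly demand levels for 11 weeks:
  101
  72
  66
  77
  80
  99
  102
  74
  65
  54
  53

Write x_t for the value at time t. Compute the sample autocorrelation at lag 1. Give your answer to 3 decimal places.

Mean x̄ = (101 + 72 + 66 + 77 + 80 + 99 + 102 + 74 + 65 + 54 + 53)/11 = 76.6364
Numerator Σ_{t=1}^{10}(x_t−x̄)(x_{t+1}−x̄) = 1338.4132
Denominator Σ(x_t−x̄)² = 3096.5455
r_1 = 1338.4132 / 3096.5455 = 0.432

0.432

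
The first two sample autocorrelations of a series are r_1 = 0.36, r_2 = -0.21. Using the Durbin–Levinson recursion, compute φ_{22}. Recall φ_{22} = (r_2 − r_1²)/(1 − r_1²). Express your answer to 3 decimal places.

-0.390

φ_{22} = (r_2 − r_1²) / (1 − r_1²)
r_1² = (0.36)² = 0.1296
Numerator = -0.21 − 0.1296 = -0.3396; denominator = 1 − 0.1296 = 0.8704
φ_{22} = -0.3396 / 0.8704 = -0.390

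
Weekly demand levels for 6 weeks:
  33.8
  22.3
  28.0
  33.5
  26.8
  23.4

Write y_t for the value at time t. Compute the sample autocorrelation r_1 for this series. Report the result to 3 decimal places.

-0.287

Mean ȳ = (33.8 + 22.3 + 28.0 + 33.5 + 26.8 + 23.4)/6 = 27.9667
Deviations from mean: 5.8333, -5.6667, 0.0333, 5.5333, -1.1667, -4.5667
Σ(y_t−ȳ)(y_{t+1}−ȳ) = (-33.0556) + (-0.1889) + (0.1844) + (-6.4556) + (5.3278) = -34.1878
Denominator Σ(y_t−ȳ)² = 118.9733
r_1 = -34.1878 / 118.9733 = -0.287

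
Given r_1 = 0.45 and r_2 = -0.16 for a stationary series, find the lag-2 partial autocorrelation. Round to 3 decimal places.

-0.455

φ_{22} = (r_2 − r_1²) / (1 − r_1²)
r_1² = (0.45)² = 0.2025
Numerator = -0.16 − 0.2025 = -0.3625; denominator = 1 − 0.2025 = 0.7975
φ_{22} = -0.3625 / 0.7975 = -0.455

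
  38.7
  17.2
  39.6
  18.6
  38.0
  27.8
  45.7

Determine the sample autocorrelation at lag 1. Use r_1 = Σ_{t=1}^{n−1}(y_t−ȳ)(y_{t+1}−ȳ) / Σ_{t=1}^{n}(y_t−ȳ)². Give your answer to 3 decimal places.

-0.636

Mean ȳ = (38.7 + 17.2 + 39.6 + 18.6 + 38.0 + 27.8 + 45.7)/7 = 32.2286
Deviations from mean: 6.4714, -15.0286, 7.3714, -13.6286, 5.7714, -4.4286, 13.4714
Σ(y_t−ȳ)(y_{t+1}−ȳ) = (-97.2563) + (-110.7820) + (-100.4620) + (-78.6563) + (-25.5592) + (-59.6592) = -472.3751
Denominator Σ(y_t−ȳ)² = 742.2143
r_1 = -472.3751 / 742.2143 = -0.636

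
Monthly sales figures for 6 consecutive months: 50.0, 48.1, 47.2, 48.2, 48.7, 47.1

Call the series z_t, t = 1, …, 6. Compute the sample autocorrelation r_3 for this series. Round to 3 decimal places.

0.184

Mean z̄ = (50.0 + 48.1 + 47.2 + 48.2 + 48.7 + 47.1)/6 = 48.2167
Σ(z_t−z̄)(z_{t+3}−z̄) = (-0.0297) + (-0.0564) + (1.1353) = 1.0492
Denominator Σ(z_t−z̄)² = 5.7083
r_3 = 1.0492 / 5.7083 = 0.184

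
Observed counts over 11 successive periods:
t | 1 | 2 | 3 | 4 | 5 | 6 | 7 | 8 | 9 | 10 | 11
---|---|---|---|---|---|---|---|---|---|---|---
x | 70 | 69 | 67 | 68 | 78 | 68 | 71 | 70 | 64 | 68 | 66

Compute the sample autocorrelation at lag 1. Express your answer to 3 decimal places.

-0.102

Mean x̄ = (70 + 69 + 67 + 68 + 78 + 68 + 71 + 70 + 64 + 68 + 66)/11 = 69.0000
Numerator Σ_{t=1}^{10}(x_t−x̄)(x_{t+1}−x̄) = -13.0000
Denominator Σ(x_t−x̄)² = 128.0000
r_1 = -13.0000 / 128.0000 = -0.102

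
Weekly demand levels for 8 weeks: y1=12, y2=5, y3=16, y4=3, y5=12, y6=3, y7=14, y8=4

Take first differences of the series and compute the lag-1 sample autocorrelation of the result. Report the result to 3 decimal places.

First differences Δy: -7, 11, -13, 9, -9, 11, -10
Mean of differences = -1.1429
Numerator Σ(Δy_t−Δȳ)(Δy_{t+1}−Δȳ) = -618.0204
Denominator Σ(Δy_t−Δȳ)² = 712.8571
r_1(Δy) = -618.0204 / 712.8571 = -0.867

-0.867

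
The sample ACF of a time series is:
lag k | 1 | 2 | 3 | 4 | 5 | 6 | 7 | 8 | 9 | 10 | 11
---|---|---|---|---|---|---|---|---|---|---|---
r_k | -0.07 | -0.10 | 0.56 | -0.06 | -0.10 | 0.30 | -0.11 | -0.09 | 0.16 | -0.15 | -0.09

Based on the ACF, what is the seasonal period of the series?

3

The largest autocorrelation is r_3 = 0.56, with weaker echoes at lags 6 (0.30) and 9 (0.16); the remaining lags stay at or below -0.06.
The dominant spike at lag 3 indicates a seasonal period of 3.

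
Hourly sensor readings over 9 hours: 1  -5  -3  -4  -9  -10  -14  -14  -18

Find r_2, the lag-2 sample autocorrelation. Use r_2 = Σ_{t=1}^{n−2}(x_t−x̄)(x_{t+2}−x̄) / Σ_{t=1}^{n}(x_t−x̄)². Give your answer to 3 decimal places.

Mean x̄ = (1 − 5 − 3 − 4 − 9 − 10 − 14 − 14 − 18)/9 = -8.4444
Σ(x_t−x̄)(x_{t+2}−x̄) = (51.4198) + (15.3086) + (-3.0247) + (-6.9136) + (3.0864) + (8.6420) + (53.0864) = 121.6049
Denominator Σ(x_t−x̄)² = 306.2222
r_2 = 121.6049 / 306.2222 = 0.397

0.397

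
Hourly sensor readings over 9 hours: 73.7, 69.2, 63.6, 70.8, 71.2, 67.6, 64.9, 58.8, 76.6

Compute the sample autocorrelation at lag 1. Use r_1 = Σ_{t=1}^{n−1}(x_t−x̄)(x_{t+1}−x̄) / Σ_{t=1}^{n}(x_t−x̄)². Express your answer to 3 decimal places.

-0.201

Mean x̄ = (73.7 + 69.2 + 63.6 + 70.8 + 71.2 + 67.6 + 64.9 + 58.8 + 76.6)/9 = 68.4889
Numerator Σ_{t=1}^{8}(x_t−x̄)(x_{t+1}−x̄) = -47.8390
Denominator Σ(x_t−x̄)² = 237.5889
r_1 = -47.8390 / 237.5889 = -0.201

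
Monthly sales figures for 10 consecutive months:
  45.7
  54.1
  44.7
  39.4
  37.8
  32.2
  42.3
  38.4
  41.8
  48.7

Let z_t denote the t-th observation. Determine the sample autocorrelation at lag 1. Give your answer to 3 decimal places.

0.351

Mean z̄ = (45.7 + 54.1 + 44.7 + 39.4 + 37.8 + 32.2 + 42.3 + 38.4 + 41.8 + 48.7)/10 = 42.5100
Numerator Σ_{t=1}^{9}(z_t−z̄)(z_{t+1}−z̄) = 120.3029
Denominator Σ(z_t−z̄)² = 343.2090
r_1 = 120.3029 / 343.2090 = 0.351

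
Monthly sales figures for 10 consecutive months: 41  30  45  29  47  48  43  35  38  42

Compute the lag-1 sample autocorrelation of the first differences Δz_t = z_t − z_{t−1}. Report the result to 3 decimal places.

-0.627

First differences Δz: -11, 15, -16, 18, 1, -5, -8, 3, 4
Mean of differences = 0.1111
Numerator Σ(Δz_t−Δz̄)(Δz_{t+1}−Δz̄) = -652.9012
Denominator Σ(Δz_t−Δz̄)² = 1040.8889
r_1(Δz) = -652.9012 / 1040.8889 = -0.627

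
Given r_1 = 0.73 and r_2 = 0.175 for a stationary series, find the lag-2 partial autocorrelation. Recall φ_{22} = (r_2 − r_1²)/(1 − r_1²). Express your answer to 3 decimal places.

-0.766

φ_{22} = (r_2 − r_1²) / (1 − r_1²)
r_1² = (0.73)² = 0.5329
Numerator = 0.175 − 0.5329 = -0.3579; denominator = 1 − 0.5329 = 0.4671
φ_{22} = -0.3579 / 0.4671 = -0.766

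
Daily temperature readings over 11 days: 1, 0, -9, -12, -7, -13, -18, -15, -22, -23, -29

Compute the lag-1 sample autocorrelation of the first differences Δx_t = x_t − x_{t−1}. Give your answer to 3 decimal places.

-0.440

First differences Δx: -1, -9, -3, 5, -6, -5, 3, -7, -1, -6
Mean of differences = -3.0000
Numerator Σ(Δx_t−Δx̄)(Δx_{t+1}−Δx̄) = -80.0000
Denominator Σ(Δx_t−Δx̄)² = 182.0000
r_1(Δx) = -80.0000 / 182.0000 = -0.440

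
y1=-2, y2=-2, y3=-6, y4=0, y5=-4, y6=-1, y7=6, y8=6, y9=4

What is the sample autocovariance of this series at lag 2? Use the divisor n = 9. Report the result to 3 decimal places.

3.392

Mean ȳ = (-2 − 2 − 6 + 0 − 4 − 1 + 6 + 6 + 4)/9 = 0.1111
Σ_{t=1}^{7}(y_t−ȳ)(y_{t+2}−ȳ) = 30.5309
γ_2 = 30.5309 / 9 = 3.392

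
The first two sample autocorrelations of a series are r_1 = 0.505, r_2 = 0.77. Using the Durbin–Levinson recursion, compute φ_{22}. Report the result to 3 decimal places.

0.691

φ_{22} = (r_2 − r_1²) / (1 − r_1²)
r_1² = (0.505)² = 0.255025
Numerator = 0.77 − 0.2550 = 0.5150; denominator = 1 − 0.2550 = 0.7450
φ_{22} = 0.5150 / 0.7450 = 0.691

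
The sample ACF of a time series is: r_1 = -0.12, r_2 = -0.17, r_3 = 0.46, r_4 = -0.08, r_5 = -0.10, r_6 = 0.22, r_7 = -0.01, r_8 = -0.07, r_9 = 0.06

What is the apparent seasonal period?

The largest autocorrelation is r_3 = 0.46, with a weaker echo at lag 6 (0.22); the remaining lags stay at or below 0.06.
The dominant spike at lag 3 indicates a seasonal period of 3.

3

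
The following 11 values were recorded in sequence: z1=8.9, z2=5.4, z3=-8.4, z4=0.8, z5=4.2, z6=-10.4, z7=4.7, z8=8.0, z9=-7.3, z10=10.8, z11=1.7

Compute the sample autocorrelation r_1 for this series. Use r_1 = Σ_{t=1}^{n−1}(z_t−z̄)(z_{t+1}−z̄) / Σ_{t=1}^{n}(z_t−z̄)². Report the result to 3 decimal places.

-0.357

Mean z̄ = (8.9 + 5.4 − 8.4 + 0.8 + 4.2 − 10.4 + 4.7 + 8.0 − 7.3 + 10.8 + 1.7)/11 = 1.6727
Numerator Σ_{t=1}^{10}(z_t−z̄)(z_{t+1}−z̄) = -190.3453
Denominator Σ(z_t−z̄)² = 533.5018
r_1 = -190.3453 / 533.5018 = -0.357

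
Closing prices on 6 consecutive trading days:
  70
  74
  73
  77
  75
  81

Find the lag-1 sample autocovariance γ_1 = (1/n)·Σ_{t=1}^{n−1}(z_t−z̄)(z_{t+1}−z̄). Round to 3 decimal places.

0.500

Mean z̄ = (70 + 74 + 73 + 77 + 75 + 81)/6 = 75.0000
Σ_{t=1}^{5}(z_t−z̄)(z_{t+1}−z̄) = 3.0000
γ_1 = 3.0000 / 6 = 0.500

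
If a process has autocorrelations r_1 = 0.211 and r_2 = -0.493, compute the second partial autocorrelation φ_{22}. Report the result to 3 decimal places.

-0.563

φ_{22} = (r_2 − r_1²) / (1 − r_1²)
r_1² = (0.211)² = 0.044521
Numerator = -0.493 − 0.0445 = -0.5375; denominator = 1 − 0.0445 = 0.9555
φ_{22} = -0.5375 / 0.9555 = -0.563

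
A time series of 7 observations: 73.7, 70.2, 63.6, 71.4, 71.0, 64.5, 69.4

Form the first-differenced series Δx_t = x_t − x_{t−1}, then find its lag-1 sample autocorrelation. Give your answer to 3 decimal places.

First differences Δx: -3.5, -6.6, 7.8, -0.4, -6.5, 4.9
Mean of differences = -0.7167
Numerator Σ(Δx_t−Δx̄)(Δx_{t+1}−Δx̄) = -65.3486
Denominator Σ(Δx_t−Δx̄)² = 179.9883
r_1(Δx) = -65.3486 / 179.9883 = -0.363

-0.363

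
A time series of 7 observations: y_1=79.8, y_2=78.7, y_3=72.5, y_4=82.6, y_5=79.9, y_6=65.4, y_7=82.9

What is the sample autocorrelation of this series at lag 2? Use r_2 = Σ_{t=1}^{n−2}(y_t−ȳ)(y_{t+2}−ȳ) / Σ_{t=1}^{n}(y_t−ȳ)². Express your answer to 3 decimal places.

-0.276

Mean ȳ = (79.8 + 78.7 + 72.5 + 82.6 + 79.9 + 65.4 + 82.9)/7 = 77.4000
Deviations from mean: 2.4000, 1.3000, -4.9000, 5.2000, 2.5000, -12.0000, 5.5000
Σ(y_t−ȳ)(y_{t+2}−ȳ) = (-11.7600) + (6.7600) + (-12.2500) + (-62.4000) + (13.7500) = -65.9000
Denominator Σ(y_t−ȳ)² = 239.0000
r_2 = -65.9000 / 239.0000 = -0.276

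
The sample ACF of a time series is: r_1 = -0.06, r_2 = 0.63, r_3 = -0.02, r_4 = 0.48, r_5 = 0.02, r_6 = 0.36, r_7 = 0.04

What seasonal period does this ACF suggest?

The largest autocorrelation is r_2 = 0.63, with weaker echoes at lags 4 (0.48) and 6 (0.36); the remaining lags stay at or below 0.04.
The dominant spike at lag 2 indicates a seasonal period of 2.

2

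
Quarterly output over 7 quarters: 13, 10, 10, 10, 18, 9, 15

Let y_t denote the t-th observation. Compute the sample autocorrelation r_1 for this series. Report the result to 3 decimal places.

Mean ȳ = (13 + 10 + 10 + 10 + 18 + 9 + 15)/7 = 12.1429
Σ(y_t−ȳ)(y_{t+1}−ȳ) = (-1.8367) + (4.5918) + (4.5918) + (-12.5510) + (-18.4082) + (-8.9796) = -32.5918
Denominator Σ(y_t−ȳ)² = 66.8571
r_1 = -32.5918 / 66.8571 = -0.487

-0.487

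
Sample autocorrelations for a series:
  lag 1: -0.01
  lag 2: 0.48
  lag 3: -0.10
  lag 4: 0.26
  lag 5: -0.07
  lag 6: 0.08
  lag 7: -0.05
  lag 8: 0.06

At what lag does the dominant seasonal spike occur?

The largest autocorrelation is r_2 = 0.48, with a weaker echo at lag 4 (0.26); the remaining lags stay at or below 0.08.
The dominant spike at lag 2 indicates a seasonal period of 2.

2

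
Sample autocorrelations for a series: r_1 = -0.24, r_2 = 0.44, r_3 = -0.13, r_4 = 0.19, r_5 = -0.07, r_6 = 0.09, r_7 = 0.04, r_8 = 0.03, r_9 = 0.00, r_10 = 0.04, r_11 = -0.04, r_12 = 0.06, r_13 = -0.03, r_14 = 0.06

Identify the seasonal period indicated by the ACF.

The largest autocorrelation is r_2 = 0.44, with a weaker echo at lag 4 (0.19); the remaining lags stay at or below 0.09.
The dominant spike at lag 2 indicates a seasonal period of 2.

2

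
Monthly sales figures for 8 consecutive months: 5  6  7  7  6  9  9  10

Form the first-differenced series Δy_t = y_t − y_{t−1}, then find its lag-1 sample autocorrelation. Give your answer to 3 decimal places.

First differences Δy: 1, 1, 0, -1, 3, 0, 1
Mean of differences = 0.7143
Numerator Σ(Δy_t−Δȳ)(Δy_{t+1}−Δȳ) = -4.6531
Denominator Σ(Δy_t−Δȳ)² = 9.4286
r_1(Δy) = -4.6531 / 9.4286 = -0.494

-0.494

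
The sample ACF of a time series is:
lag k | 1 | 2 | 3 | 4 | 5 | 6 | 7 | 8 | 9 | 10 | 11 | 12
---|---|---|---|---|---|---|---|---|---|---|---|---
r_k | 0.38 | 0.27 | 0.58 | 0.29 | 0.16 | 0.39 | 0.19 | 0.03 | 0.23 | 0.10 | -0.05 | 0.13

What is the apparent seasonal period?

The largest autocorrelation is r_3 = 0.58, with a weaker echo at lag 6 (0.39); the remaining lags stay at or below 0.38. The elevated value at lag 1 (0.38), dropping to 0.27 at lag 2, reflects decaying short-term dependence rather than seasonality.
The dominant spike at lag 3 indicates a seasonal period of 3.

3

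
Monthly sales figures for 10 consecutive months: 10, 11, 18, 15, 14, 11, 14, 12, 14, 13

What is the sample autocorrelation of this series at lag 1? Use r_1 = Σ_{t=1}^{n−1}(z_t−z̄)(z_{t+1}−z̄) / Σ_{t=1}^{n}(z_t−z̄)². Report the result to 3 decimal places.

Mean z̄ = (10 + 11 + 18 + 15 + 14 + 11 + 14 + 12 + 14 + 13)/10 = 13.2000
Numerator Σ_{t=1}^{9}(z_t−z̄)(z_{t+1}−z̄) = 0.9600
Denominator Σ(z_t−z̄)² = 49.6000
r_1 = 0.9600 / 49.6000 = 0.019

0.019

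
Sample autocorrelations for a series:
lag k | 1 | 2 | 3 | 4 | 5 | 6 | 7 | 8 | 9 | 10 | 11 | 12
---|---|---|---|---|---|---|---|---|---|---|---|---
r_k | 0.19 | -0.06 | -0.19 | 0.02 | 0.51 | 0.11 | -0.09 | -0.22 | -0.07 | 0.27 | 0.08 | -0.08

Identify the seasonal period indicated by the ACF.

The largest autocorrelation is r_5 = 0.51, with a weaker echo at lag 10 (0.27); the remaining lags stay at or below 0.19.
The dominant spike at lag 5 indicates a seasonal period of 5.

5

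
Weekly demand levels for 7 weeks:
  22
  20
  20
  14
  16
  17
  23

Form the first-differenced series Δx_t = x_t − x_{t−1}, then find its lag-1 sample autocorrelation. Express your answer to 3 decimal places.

-0.044

First differences Δx: -2, 0, -6, 2, 1, 6
Mean of differences = 0.1667
Numerator Σ(Δx_t−Δx̄)(Δx_{t+1}−Δx̄) = -3.5278
Denominator Σ(Δx_t−Δx̄)² = 80.8333
r_1(Δx) = -3.5278 / 80.8333 = -0.044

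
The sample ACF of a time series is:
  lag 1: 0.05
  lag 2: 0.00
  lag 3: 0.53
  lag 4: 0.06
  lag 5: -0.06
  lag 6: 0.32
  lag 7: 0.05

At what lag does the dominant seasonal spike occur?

The largest autocorrelation is r_3 = 0.53, with a weaker echo at lag 6 (0.32); the remaining lags stay at or below 0.06.
The dominant spike at lag 3 indicates a seasonal period of 3.

3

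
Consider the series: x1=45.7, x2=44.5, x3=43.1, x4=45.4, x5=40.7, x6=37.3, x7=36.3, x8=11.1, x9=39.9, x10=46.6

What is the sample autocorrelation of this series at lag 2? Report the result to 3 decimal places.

-0.114

Mean x̄ = (45.7 + 44.5 + 43.1 + 45.4 + 40.7 + 37.3 + 36.3 + 11.1 + 39.9 + 46.6)/10 = 39.0600
Numerator Σ_{t=1}^{8}(x_t−x̄)(x_{t+2}−x̄) = -111.6712
Denominator Σ(x_t−x̄)² = 982.9240
r_2 = -111.6712 / 982.9240 = -0.114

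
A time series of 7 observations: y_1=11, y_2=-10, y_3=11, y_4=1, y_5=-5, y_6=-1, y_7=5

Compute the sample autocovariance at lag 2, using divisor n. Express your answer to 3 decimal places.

1.732

Mean ȳ = (11 − 10 + 11 + 1 − 5 − 1 + 5)/7 = 1.7143
Σ_{t=1}^{5}(y_t−ȳ)(y_{t+2}−ȳ) = 12.1224
γ_2 = 12.1224 / 7 = 1.732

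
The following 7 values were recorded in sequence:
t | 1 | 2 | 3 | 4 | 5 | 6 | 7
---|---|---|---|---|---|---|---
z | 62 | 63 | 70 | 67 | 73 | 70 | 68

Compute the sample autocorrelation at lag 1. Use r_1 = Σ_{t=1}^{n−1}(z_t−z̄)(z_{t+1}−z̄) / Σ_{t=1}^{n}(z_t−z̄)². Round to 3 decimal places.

0.257

Mean z̄ = (62 + 63 + 70 + 67 + 73 + 70 + 68)/7 = 67.5714
Σ(z_t−z̄)(z_{t+1}−z̄) = (25.4694) + (-11.1020) + (-1.3878) + (-3.1020) + (13.1837) + (1.0408) = 24.1020
Denominator Σ(z_t−z̄)² = 93.7143
r_1 = 24.1020 / 93.7143 = 0.257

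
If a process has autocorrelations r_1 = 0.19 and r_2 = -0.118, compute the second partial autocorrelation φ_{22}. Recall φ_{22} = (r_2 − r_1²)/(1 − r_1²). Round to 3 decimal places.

φ_{22} = (r_2 − r_1²) / (1 − r_1²)
r_1² = (0.19)² = 0.0361
Numerator = -0.118 − 0.0361 = -0.1541; denominator = 1 − 0.0361 = 0.9639
φ_{22} = -0.1541 / 0.9639 = -0.160

-0.160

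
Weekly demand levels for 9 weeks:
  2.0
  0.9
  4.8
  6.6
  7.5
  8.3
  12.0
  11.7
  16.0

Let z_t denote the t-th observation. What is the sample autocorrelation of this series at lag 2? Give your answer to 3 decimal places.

0.318

Mean z̄ = (2.0 + 0.9 + 4.8 + 6.6 + 7.5 + 8.3 + 12.0 + 11.7 + 16.0)/9 = 7.7556
Numerator Σ_{t=1}^{7}(z_t−z̄)(z_{t+2}−z̄) = 61.1149
Denominator Σ(z_t−z̄)² = 192.1022
r_2 = 61.1149 / 192.1022 = 0.318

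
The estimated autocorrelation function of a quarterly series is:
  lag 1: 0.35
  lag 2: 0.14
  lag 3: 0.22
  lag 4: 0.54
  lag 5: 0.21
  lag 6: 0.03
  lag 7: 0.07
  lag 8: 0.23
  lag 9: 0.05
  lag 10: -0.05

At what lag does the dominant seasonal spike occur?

4

The largest autocorrelation is r_4 = 0.54; the remaining lags stay at or below 0.35. The elevated value at lag 1 (0.35), dropping to 0.14 at lag 2, reflects decaying short-term dependence rather than seasonality.
The dominant spike at lag 4 indicates a seasonal period of 4.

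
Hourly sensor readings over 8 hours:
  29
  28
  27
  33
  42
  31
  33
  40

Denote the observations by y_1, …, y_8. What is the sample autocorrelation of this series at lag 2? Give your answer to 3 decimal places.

-0.208

Mean ȳ = (29 + 28 + 27 + 33 + 42 + 31 + 33 + 40)/8 = 32.8750
Deviations from mean: -3.8750, -4.8750, -5.8750, 0.1250, 9.1250, -1.8750, 0.1250, 7.1250
Numerator Σ_{t=1}^{6}(y_t−ȳ)(y_{t+2}−ȳ) = -43.9063
Denominator Σ(y_t−ȳ)² = 210.8750
r_2 = -43.9063 / 210.8750 = -0.208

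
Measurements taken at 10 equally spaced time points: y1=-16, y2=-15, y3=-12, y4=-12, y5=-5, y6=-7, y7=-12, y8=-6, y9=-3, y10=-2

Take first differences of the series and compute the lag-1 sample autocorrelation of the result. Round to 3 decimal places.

-0.277

First differences Δy: 1, 3, 0, 7, -2, -5, 6, 3, 1
Mean of differences = 1.5556
Numerator Σ(Δy_t−Δȳ)(Δy_{t+1}−Δȳ) = -31.0864
Denominator Σ(Δy_t−Δȳ)² = 112.2222
r_1(Δy) = -31.0864 / 112.2222 = -0.277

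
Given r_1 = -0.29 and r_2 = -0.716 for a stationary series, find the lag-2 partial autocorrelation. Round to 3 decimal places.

-0.874

φ_{22} = (r_2 − r_1²) / (1 − r_1²)
r_1² = (-0.29)² = 0.0841
Numerator = -0.716 − 0.0841 = -0.8001; denominator = 1 − 0.0841 = 0.9159
φ_{22} = -0.8001 / 0.9159 = -0.874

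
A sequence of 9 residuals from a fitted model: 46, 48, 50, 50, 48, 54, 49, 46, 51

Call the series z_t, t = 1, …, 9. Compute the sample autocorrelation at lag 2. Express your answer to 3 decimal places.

Mean z̄ = (46 + 48 + 50 + 50 + 48 + 54 + 49 + 46 + 51)/9 = 49.1111
Numerator Σ_{t=1}^{7}(z_t−z̄)(z_{t+2}−z̄) = -15.6914
Denominator Σ(z_t−z̄)² = 50.8889
r_2 = -15.6914 / 50.8889 = -0.308

-0.308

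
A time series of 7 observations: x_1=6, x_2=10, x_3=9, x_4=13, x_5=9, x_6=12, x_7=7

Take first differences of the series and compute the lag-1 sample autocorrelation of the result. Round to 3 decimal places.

First differences Δx: 4, -1, 4, -4, 3, -5
Mean of differences = 0.1667
Numerator Σ(Δx_t−Δx̄)(Δx_{t+1}−Δx̄) = -51.3611
Denominator Σ(Δx_t−Δx̄)² = 82.8333
r_1(Δx) = -51.3611 / 82.8333 = -0.620

-0.620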